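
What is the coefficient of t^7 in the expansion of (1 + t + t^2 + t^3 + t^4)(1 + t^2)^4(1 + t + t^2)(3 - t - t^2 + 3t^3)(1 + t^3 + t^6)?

160

(1 + t + t^2 + t^3 + t^4) has coefficients 1,1,1,1,1 for degrees 0…4.
(1 + t^2)^4 has coefficients 1,0,4,0,6,0,4,0 for degrees 0…7.
Multiplying by (1 + t + t^2) gives running coefficients 1,1,5,4,10,6,10,4 for degrees 0…7.
Multiplying by (3 - t - t^2 + 3t^3) gives running coefficients 3,2,13,9,24,19,26,26 for degrees 0…7.
Finally multiplying by (1 + t^3 + t^6), the product of all factors after the first has coefficients 3,2,13,12,26,32,38,52 for degrees 0…7.
[t^7] = 1·52 + 1·38 + 1·32 + 1·26 + 1·12 = 160.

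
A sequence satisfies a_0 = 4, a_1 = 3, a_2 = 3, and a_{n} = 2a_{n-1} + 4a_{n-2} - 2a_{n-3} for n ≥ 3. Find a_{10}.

23480

The ordinary generating function has denominator 1 - 2z - 4z^2 + 2z^3.
Iterating the recurrence: a_0,…,a_{10} = 4, 3, 3, 10, 26, 86, 256, 804, 2460, 7624, 23480.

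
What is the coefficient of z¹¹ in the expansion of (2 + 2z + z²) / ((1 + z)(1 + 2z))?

-5119

The denominator gives the recurrence a_n = −3a_(n−1) − 2a_(n−2) for n ≥ 3; the numerator fixes a_0 = 2, a_1 = -4, a_2 = 9.
Iterating: 2, -4, 9, -19, 39, -79, 159, -319, 639, -1279, 2559, -5119, so a_11 = -5119.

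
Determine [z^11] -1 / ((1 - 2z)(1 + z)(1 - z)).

Partial fractions give a closed form: a_n = (-4/3)·2^n + (-1/6)·(-1)^n + (1/2)·1^n.
At n = 11: a_11 = -2730.

-2730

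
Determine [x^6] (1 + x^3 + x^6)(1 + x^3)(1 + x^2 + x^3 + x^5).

(1 + x^3 + x^6) has coefficients 1,0,0,1,0,0,1 for degrees 0…6.
(1 + x^3) has coefficients 1,0,0,1,0,0,0 for degrees 0…6.
Finally multiplying by (1 + x^2 + x^3 + x^5), the product of all factors after the first has coefficients 1,0,1,2,0,2,1 for degrees 0…6.
[x^6] = 1·1 + 1·2 + 1·1 = 4.

4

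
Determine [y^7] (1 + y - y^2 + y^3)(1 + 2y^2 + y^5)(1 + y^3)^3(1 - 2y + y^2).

(1 + y - y^2 + y^3) has coefficients 1,1,-1,1 for degrees 0…3.
(1 + 2y^2 + y^5) has coefficients 1,0,2,0,0,1,0,0 for degrees 0…7.
Multiplying by (1 + y^3)^3 gives running coefficients 1,0,2,3,0,7,3,0 for degrees 0…7.
Finally multiplying by (1 - 2y + y^2), the product of all factors after the first has coefficients 1,-2,3,-1,-4,10,-11,1 for degrees 0…7.
[y^7] = 1·1 + 1·(-11) − 1·10 + 1·(-4) = -24.

-24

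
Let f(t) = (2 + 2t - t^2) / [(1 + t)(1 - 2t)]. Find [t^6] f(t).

117

The denominator gives the recurrence a_n = a_(n−1) + 2a_(n−2) for n ≥ 3; the numerator fixes a_0 = 2, a_1 = 4, a_2 = 7.
Iterating: 2, 4, 7, 15, 29, 59, 117, so a_6 = 117.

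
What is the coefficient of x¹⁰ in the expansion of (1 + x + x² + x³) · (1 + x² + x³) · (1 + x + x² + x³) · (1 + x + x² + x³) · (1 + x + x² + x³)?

81

(1 + x + x² + x³) has coefficients 1,1,1,1 for degrees 0…3.
(1 + x² + x³) has coefficients 1,0,1,1,0,0,0,0,0,0,0 for degrees 0…10.
Multiplying by (1 + x + x² + x³) gives running coefficients 1,1,2,3,2,2,1,0,0,0,0 for degrees 0…10.
Multiplying by (1 + x + x² + x³) gives running coefficients 1,2,4,7,8,9,8,5,3,1,0 for degrees 0…10.
Finally multiplying by (1 + x + x² + x³), the product of all factors after the first has coefficients 1,3,7,14,21,28,32,30,25,17,9 for degrees 0…10.
[x¹⁰] = 1·9 + 1·17 + 1·25 + 1·30 = 81.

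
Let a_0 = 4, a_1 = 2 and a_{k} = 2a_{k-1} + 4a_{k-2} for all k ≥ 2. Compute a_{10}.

The ordinary generating function has denominator 1 - 2t - 4t^2.
Iterating the recurrence: a_0,…,a_{10} = 4, 2, 20, 48, 176, 544, 1792, 5760, 18688, 60416, 195584.

195584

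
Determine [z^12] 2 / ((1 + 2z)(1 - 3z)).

641006

Partial fractions give a closed form: a_n = (4/5)·(-2)^n + (6/5)·3^n.
At n = 12: a_12 = 641006.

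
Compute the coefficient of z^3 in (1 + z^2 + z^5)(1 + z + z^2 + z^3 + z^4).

2

(1 + z^2 + z^5) has coefficients 1,0,1,0 for degrees 0…3.
(1 + z + z^2 + z^3 + z^4) has coefficients 1,1,1,1 for degrees 0…3.
[z^3] = 1·1 + 1·1 = 2.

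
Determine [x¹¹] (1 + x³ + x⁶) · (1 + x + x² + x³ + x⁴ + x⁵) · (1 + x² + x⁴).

(1 + x³ + x⁶) has coefficients 1,0,0,1,0,0,1 for degrees 0…6.
(1 + x + x² + x³ + x⁴ + x⁵) has coefficients 1,1,1,1,1,1,0,0,0,0,0,0 for degrees 0…11.
Finally multiplying by (1 + x² + x⁴), the product of all factors after the first has coefficients 1,1,2,2,3,3,2,2,1,1,0,0 for degrees 0…11.
[x¹¹] = 1·0 + 1·1 + 1·3 = 4.

4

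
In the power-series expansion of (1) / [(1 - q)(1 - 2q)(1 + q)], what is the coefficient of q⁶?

85

The denominator gives the recurrence a_n = 2a_(n−1) + a_(n−2) − 2a_(n−3) for n ≥ 3; the numerator fixes a_0 = 1, a_1 = 2, a_2 = 5.
Iterating: 1, 2, 5, 10, 21, 42, 85, so a_6 = 85.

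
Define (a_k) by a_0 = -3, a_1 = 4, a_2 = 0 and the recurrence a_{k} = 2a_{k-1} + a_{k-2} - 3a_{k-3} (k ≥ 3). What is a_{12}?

The ordinary generating function has denominator 1 - 2t - t^2 + 3t^3.
Iterating the recurrence: a_0,…,a_{12} = -3, 4, 0, 13, 14, 41, 57, 113, 160, 262, 345, 472, 503.

503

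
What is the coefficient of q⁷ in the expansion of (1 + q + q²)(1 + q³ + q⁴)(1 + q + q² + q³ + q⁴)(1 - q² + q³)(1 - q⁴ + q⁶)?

(1 + q + q²) has coefficients 1,1,1 for degrees 0…2.
(1 + q³ + q⁴) has coefficients 1,0,0,1,1,0,0,0 for degrees 0…7.
Multiplying by (1 + q + q² + q³ + q⁴) gives running coefficients 1,1,1,2,3,2,2,2 for degrees 0…7.
Multiplying by (1 - q² + q³) gives running coefficients 1,1,0,2,3,1,1,3 for degrees 0…7.
Finally multiplying by (1 - q⁴ + q⁶), the product of all factors after the first has coefficients 1,1,0,2,2,0,2,2 for degrees 0…7.
[q⁷] = 1·2 + 1·2 + 1·0 = 4.

4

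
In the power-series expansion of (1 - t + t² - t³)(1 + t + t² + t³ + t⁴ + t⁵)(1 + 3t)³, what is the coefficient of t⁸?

(1 - t + t² - t³) has coefficients 1,-1,1,-1 for degrees 0…3.
(1 + t + t² + t³ + t⁴ + t⁵) has coefficients 1,1,1,1,1,1,0,0,0 for degrees 0…8.
Finally multiplying by (1 + 3t)³, the product of all factors after the first has coefficients 1,10,37,64,64,64,63,54,27 for degrees 0…8.
[t⁸] = 1·27 − 1·54 + 1·63 − 1·64 = -28.

-28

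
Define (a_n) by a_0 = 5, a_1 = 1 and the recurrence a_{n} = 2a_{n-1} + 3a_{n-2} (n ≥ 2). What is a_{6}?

The ordinary generating function has denominator 1 - 2y - 3y^2.
Iterating the recurrence: a_0,…,a_{6} = 5, 1, 17, 37, 125, 361, 1097.

1097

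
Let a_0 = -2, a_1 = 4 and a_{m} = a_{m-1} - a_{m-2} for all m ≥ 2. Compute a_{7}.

The ordinary generating function has denominator 1 - q + q^2.
Iterating the recurrence: a_0,…,a_{7} = -2, 4, 6, 2, -4, -6, -2, 4.

4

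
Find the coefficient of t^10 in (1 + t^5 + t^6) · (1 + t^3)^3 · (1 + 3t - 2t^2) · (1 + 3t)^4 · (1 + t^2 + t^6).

2563

(1 + t^5 + t^6) has coefficients 1,0,0,0,0,1,1 for degrees 0…6.
(1 + t^3)^3 has coefficients 1,0,0,3,0,0,3,0,0,1,0 for degrees 0…10.
Multiplying by (1 + 3t - 2t^2) gives running coefficients 1,3,-2,3,9,-6,3,9,-6,1,3 for degrees 0…10.
Multiplying by (1 + 3t)^4 gives running coefficients 1,15,88,249,342,291,579,936,345,253,906 for degrees 0…10.
Finally multiplying by (1 + t^2 + t^6), the product of all factors after the first has coefficients 1,15,89,264,430,540,922,1242,1012,1438,1593 for degrees 0…10.
[t^10] = 1·1593 + 1·540 + 1·430 = 2563.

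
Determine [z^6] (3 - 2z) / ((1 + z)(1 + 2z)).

Partial fractions give a closed form: a_n = (-5)·(-1)^n + (8)·(-2)^n.
At n = 6: a_6 = 507.

507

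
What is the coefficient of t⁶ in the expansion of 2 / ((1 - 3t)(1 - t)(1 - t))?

The denominator gives the recurrence a_n = 5a_(n−1) − 7a_(n−2) + 3a_(n−3) for n ≥ 3; the numerator fixes a_0 = 2, a_1 = 10, a_2 = 36.
Iterating: 2, 10, 36, 116, 358, 1086, 3272, so a_6 = 3272.

3272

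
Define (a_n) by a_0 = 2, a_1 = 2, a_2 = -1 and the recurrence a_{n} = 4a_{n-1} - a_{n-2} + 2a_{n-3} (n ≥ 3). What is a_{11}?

-42770

The ordinary generating function has denominator 1 - 4y + y^2 - 2y^3.
Iterating the recurrence: a_0,…,a_{11} = 2, 2, -1, -2, -3, -12, -49, -190, -735, -2848, -11037, -42770.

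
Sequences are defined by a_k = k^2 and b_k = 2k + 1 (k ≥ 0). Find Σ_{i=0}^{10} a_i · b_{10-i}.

2035

This is [x^10] in the product of the two ordinary generating functions.
Σ = 0·21 + 1·19 + 4·17 + 9·15 + 16·13 + 25·11 + 36·9 + 49·7 + 64·5 + 81·3 + 100·1 = 2035.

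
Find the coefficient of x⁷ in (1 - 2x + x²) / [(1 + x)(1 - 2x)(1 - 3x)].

The denominator gives the recurrence a_n = 4a_(n−1) − a_(n−2) − 6a_(n−3) for n ≥ 3; the numerator fixes a_0 = 1, a_1 = 2, a_2 = 8.
Iterating: 1, 2, 8, 24, 76, 232, 708, 2144, so a_7 = 2144.

2144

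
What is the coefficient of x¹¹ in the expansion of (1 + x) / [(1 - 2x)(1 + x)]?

The denominator gives the recurrence a_n = a_(n−1) + 2a_(n−2) for n ≥ 3; the numerator fixes a_0 = 1, a_1 = 2, a_2 = 4.
Iterating: 1, 2, 4, 8, 16, 32, 64, 128, 256, 512, 1024, 2048, so a_11 = 2048.

2048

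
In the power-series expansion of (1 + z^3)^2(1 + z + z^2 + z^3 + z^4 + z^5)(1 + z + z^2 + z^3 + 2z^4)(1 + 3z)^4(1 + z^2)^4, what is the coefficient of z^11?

37624

(1 + z^3)^2 has coefficients 1,0,0,2,0,0,1 for degrees 0…6.
(1 + z + z^2 + z^3 + z^4 + z^5) has coefficients 1,1,1,1,1,1,0,0,0,0,0,0 for degrees 0…11.
Multiplying by (1 + z + z^2 + z^3 + 2z^4) gives running coefficients 1,2,3,4,6,6,5,4,3,2,0,0 for degrees 0…11.
Multiplying by (1 + 3z)^4 gives running coefficients 1,14,81,256,513,780,1076,1360,1455,1280,1023,756 for degrees 0…11.
Finally multiplying by (1 + z^2)^4, the product of all factors after the first has coefficients 1,14,85,312,843,1888,3618,6072,9162,12438,15432,17412 for degrees 0…11.
[z^11] = 1·17412 + 2·9162 + 1·1888 = 37624.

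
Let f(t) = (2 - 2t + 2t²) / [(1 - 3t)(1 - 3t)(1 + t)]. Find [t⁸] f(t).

71898

The denominator gives the recurrence a_n = 5a_(n−1) − 3a_(n−2) − 9a_(n−3) for n ≥ 3; the numerator fixes a_0 = 2, a_1 = 8, a_2 = 36.
Iterating: 2, 8, 36, 138, 510, 1812, 6288, 21414, 71898, so a_8 = 71898.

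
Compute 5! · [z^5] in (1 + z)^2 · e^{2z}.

352

The EGF product rule gives c_5 = Σ_{k_1+k_2=5} C(5; k_1,k_2) · ∏ g_i(k_i), where (1+z)^2 gives the falling factorial (2)_k; e^{2z} gives (2)^k.
g_1(k) for k = 0…5: 1, 2, 2, 0, 0, 0.
g_2(k) for k = 0…5: 1, 2, 4, 8, 16, 32.
c_5 = Σ_k C(5,k)·g_1(k)·g_2(5−k) = 1·1·32 + 5·2·16 + 10·2·8 = 32 + 160 + 160 = 352.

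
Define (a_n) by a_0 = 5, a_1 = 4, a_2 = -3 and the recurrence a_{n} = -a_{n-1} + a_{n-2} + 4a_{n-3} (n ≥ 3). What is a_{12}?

The ordinary generating function has denominator 1 + y - y^2 - 4y^3.
Iterating the recurrence: a_0,…,a_{12} = 5, 4, -3, 27, -14, 29, 65, -92, 273, -105, 10, 977, -1387.

-1387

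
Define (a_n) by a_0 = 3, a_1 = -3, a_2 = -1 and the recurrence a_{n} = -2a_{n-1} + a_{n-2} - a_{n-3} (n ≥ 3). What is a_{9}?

The ordinary generating function has denominator 1 + 2y - y^2 + y^3.
Iterating the recurrence: a_0,…,a_{9} = 3, -3, -1, -4, 10, -23, 60, -153, 389, -991.

-991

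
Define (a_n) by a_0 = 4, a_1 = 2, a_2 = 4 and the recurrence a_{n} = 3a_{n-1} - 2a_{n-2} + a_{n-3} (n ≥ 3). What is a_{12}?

The ordinary generating function has denominator 1 - 3x + 2x^2 - x^3.
Iterating the recurrence: a_0,…,a_{12} = 4, 2, 4, 12, 30, 70, 162, 376, 874, 2032, 4724, 10982, 25530.

25530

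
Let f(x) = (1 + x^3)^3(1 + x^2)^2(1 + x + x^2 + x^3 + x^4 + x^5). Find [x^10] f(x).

(1 + x^3)^3 has coefficients 1,0,0,3,0,0,3,0,0,1 for degrees 0…9.
(1 + x^2)^2 has coefficients 1,0,2,0,1,0,0,0,0,0,0 for degrees 0…10.
Finally multiplying by (1 + x + x^2 + x^3 + x^4 + x^5), the product of all factors after the first has coefficients 1,1,3,3,4,4,3,3,1,1,0 for degrees 0…10.
[x^10] = 1·0 + 3·3 + 3·4 + 1·1 = 22.

22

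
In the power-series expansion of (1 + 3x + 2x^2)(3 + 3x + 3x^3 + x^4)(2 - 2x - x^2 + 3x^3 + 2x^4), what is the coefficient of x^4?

29

(1 + 3x + 2x^2) has coefficients 1,3,2 for degrees 0…2.
(3 + 3x + 3x^3 + x^4) has coefficients 3,3,0,3,1 for degrees 0…4.
Finally multiplying by (2 - 2x - x^2 + 3x^3 + 2x^4), the product of all factors after the first has coefficients 6,0,-9,12,11 for degrees 0…4.
[x^4] = 1·11 + 3·12 + 2·(-9) = 29.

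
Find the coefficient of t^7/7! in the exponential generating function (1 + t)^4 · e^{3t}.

The EGF product rule gives c_7 = Σ_{k_1+k_2=7} C(7; k_1,k_2) · ∏ g_i(k_i), where (1+t)^4 gives the falling factorial (4)_k; e^{3t} gives (3)^k.
g_1(k) for k = 0…7: 1, 4, 12, 24, 24, 0, 0, 0.
g_2(k) for k = 0…7: 1, 3, 9, 27, 81, 243, 729, 2187.
c_7 = Σ_k C(7,k)·g_1(k)·g_2(7−k) = 1·1·2187 + 7·4·729 + 21·12·243 + 35·24·81 + 35·24·27 = 2187 + 20412 + 61236 + 68040 + 22680 = 174555.

174555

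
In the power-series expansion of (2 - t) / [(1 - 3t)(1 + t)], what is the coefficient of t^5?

The denominator gives the recurrence a_n = 2a_(n−1) + 3a_(n−2) for n ≥ 3; the numerator fixes a_0 = 2, a_1 = 3, a_2 = 12.
Iterating: 2, 3, 12, 33, 102, 303, so a_5 = 303.

303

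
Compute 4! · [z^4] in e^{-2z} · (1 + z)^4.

The EGF product rule gives c_4 = Σ_{k_1+k_2=4} C(4; k_1,k_2) · ∏ g_i(k_i), where e^{-2z} gives (-2)^k; (1+z)^4 gives the falling factorial (4)_k.
g_1(k) for k = 0…4: 1, -2, 4, -8, 16.
g_2(k) for k = 0…4: 1, 4, 12, 24, 24.
c_4 = Σ_k C(4,k)·g_1(k)·g_2(4−k) = 1·1·24 + 4·(-2)·24 + 6·4·12 + 4·(-8)·4 + 1·16·1 = 24 − 192 + 288 − 128 + 16 = 8.

8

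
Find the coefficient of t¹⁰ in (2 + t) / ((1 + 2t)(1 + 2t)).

The denominator gives the recurrence a_n = −4a_(n−1) − 4a_(n−2) for n ≥ 2; the numerator fixes a_0 = 2, a_1 = -7.
Iterating: 2, -7, 20, -52, 128, -304, 704, -1600, 3584, -7936, 17408, so a_10 = 17408.

17408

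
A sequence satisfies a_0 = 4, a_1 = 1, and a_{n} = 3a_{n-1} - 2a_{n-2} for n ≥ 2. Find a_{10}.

The ordinary generating function has denominator 1 - 3q + 2q^2.
Iterating the recurrence: a_0,…,a_{10} = 4, 1, -5, -17, -41, -89, -185, -377, -761, -1529, -3065.

-3065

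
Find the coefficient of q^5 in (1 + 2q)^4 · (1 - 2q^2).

(1 + 2q)^4 has coefficients 1,8,24,32,16 for degrees 0…4.
(1 - 2q^2) has coefficients 1,0,-2,0,0,0 for degrees 0…5.
[q^5] = 1·0 + 8·0 + 24·0 + 32·(-2) + 16·0 = -64.

-64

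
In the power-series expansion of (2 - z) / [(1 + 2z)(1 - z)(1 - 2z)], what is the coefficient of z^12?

9557

Partial fractions give a closed form: a_n = (5/6)·(-2)^n + (-1/3)·1^n + (3/2)·2^n.
At n = 12: a_12 = 9557.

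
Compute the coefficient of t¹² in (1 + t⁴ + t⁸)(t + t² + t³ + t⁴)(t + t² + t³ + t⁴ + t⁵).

5

(1 + t⁴ + t⁸) has coefficients 1,0,0,0,1,0,0,0,1 for degrees 0…8.
(t + t² + t³ + t⁴) has coefficients 0,1,1,1,1,0,0,0,0,0,0,0,0 for degrees 0…12.
Finally multiplying by (t + t² + t³ + t⁴ + t⁵), the product of all factors after the first has coefficients 0,0,1,2,3,4,4,3,2,1,0,0,0 for degrees 0…12.
[t¹²] = 1·0 + 1·2 + 1·3 = 5.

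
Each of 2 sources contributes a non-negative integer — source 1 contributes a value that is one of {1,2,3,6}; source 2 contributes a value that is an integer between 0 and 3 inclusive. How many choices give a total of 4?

3

The generating function for the choices is (y + y^2 + y^3 + y^6)·(1 + y + y^2 + y^3); the count is [y^4].
(y + y^2 + y^3 + y^6) has coefficients 0,1,1,1,0 for degrees 0…4.
(1 + y + y^2 + y^3) has coefficients 1,1,1,1,0 for degrees 0…4.
[y^4] = 1·1 + 1·1 + 1·1 = 3.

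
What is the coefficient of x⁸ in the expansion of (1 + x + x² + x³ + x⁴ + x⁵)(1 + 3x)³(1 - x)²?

(1 + x + x² + x³ + x⁴ + x⁵) has coefficients 1,1,1,1,1,1 for degrees 0…5.
(1 + 3x)³ has coefficients 1,9,27,27,0,0,0,0,0 for degrees 0…8.
Finally multiplying by (1 - x)², the product of all factors after the first has coefficients 1,7,10,-18,-27,27,0,0,0 for degrees 0…8.
[x⁸] = 1·0 + 1·0 + 1·0 + 1·27 + 1·(-27) + 1·(-18) = -18.

-18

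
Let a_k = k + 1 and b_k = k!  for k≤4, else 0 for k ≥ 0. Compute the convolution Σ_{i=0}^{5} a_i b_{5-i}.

85

This is [x^5] in the product of the two ordinary generating functions.
Σ = 1·0 + 2·24 + 3·6 + 4·2 + 5·1 + 6·1 = 85.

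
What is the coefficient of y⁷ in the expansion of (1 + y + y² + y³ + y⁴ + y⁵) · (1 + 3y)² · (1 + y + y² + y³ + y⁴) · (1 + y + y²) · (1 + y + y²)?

595

(1 + y + y² + y³ + y⁴ + y⁵) has coefficients 1,1,1,1,1,1 for degrees 0…5.
(1 + 3y)² has coefficients 1,6,9,0,0,0,0,0 for degrees 0…7.
Multiplying by (1 + y + y² + y³ + y⁴) gives running coefficients 1,7,16,16,16,15,9,0 for degrees 0…7.
Multiplying by (1 + y + y²) gives running coefficients 1,8,24,39,48,47,40,24 for degrees 0…7.
Finally multiplying by (1 + y + y²), the product of all factors after the first has coefficients 1,9,33,71,111,134,135,111 for degrees 0…7.
[y⁷] = 1·111 + 1·135 + 1·134 + 1·111 + 1·71 + 1·33 = 595.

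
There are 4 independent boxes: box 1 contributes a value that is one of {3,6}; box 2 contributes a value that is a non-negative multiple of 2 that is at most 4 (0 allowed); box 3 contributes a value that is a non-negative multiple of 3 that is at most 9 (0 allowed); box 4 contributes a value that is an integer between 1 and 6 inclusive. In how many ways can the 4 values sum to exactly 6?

2

The generating function for the choices is (x³ + x⁶)·(1 + x² + x⁴)·(1 + x³ + x⁶ + x⁹)·(x + x² + x³ + x⁴ + x⁵ + x⁶); the count is [x⁶].
(x³ + x⁶) has coefficients 0,0,0,1,0,0,1 for degrees 0…6.
(1 + x² + x⁴) has coefficients 1,0,1,0,1,0,0 for degrees 0…6.
Multiplying by (1 + x³ + x⁶ + x⁹) gives running coefficients 1,0,1,1,1,1,1 for degrees 0…6.
Finally multiplying by (x + x² + x³ + x⁴ + x⁵ + x⁶), the product of all factors after the first has coefficients 0,1,1,2,3,4,5 for degrees 0…6.
[x⁶] = 1·2 + 1·0 = 2.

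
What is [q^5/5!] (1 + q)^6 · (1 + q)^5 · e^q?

106096

The EGF product rule gives c_5 = Σ_{k_1+k_2+k_3=5} C(5; k_1,k_2,k_3) · ∏ g_i(k_i), where (1+q)^6 gives the falling factorial (6)_k; (1+q)^5 gives the falling factorial (5)_k; e^q gives (1)^k.
g_1(k) for k = 0…5: 1, 6, 30, 120, 360, 720.
g_2(k) for k = 0…5: 1, 5, 20, 60, 120, 120.
g_3(k) for k = 0…5: 1, 1, 1, 1, 1, 1.
First combine the last two factors: h(k) = Σ_j C(k,j)·g_2(j)·g_3(k−j) for k = 0…5: 1, 6, 31, 136, 501, 1546.
c_5 = Σ_k C(5,k)·g_1(k)·h(5−k) = 1·1·1546 + 5·6·501 + 10·30·136 + 10·120·31 + 5·360·6 + 1·720·1 = 1546 + 15030 + 40800 + 37200 + 10800 + 720 = 106096.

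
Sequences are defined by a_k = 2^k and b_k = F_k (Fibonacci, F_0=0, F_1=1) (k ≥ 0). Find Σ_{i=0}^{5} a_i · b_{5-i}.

The convolution is the x^5 coefficient of A(x)B(x).
Σ = 1·5 + 2·3 + 4·2 + 8·1 + 16·1 + 32·0 = 43.

43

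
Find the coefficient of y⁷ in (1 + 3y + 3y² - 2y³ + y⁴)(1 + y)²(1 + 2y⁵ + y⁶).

(1 + 3y + 3y² - 2y³ + y⁴) has coefficients 1,3,3,-2,1 for degrees 0…4.
(1 + y)² has coefficients 1,2,1,0,0,0,0,0 for degrees 0…7.
Finally multiplying by (1 + 2y⁵ + y⁶), the product of all factors after the first has coefficients 1,2,1,0,0,2,5,4 for degrees 0…7.
[y⁷] = 1·4 + 3·5 + 3·2 − 2·0 + 1·0 = 25.

25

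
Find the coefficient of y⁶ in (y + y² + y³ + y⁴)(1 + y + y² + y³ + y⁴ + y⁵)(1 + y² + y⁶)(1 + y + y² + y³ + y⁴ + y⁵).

(y + y² + y³ + y⁴) has coefficients 0,1,1,1,1 for degrees 0…4.
(1 + y + y² + y³ + y⁴ + y⁵) has coefficients 1,1,1,1,1,1,0 for degrees 0…6.
Multiplying by (1 + y² + y⁶) gives running coefficients 1,1,2,2,2,2,2 for degrees 0…6.
Finally multiplying by (1 + y + y² + y³ + y⁴ + y⁵), the product of all factors after the first has coefficients 1,2,4,6,8,10,11 for degrees 0…6.
[y⁶] = 1·10 + 1·8 + 1·6 + 1·4 = 28.

28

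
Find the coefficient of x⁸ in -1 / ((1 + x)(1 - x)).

Partial fractions give a closed form: a_n = (-1/2)·(-1)^n + (-1/2)·1^n.
At n = 8: a_8 = -1.

-1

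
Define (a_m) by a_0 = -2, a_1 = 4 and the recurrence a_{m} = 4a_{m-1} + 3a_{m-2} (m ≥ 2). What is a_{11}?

11136916

The ordinary generating function has denominator 1 - 4x - 3x^2.
Iterating the recurrence: a_0,…,a_{11} = -2, 4, 10, 52, 238, 1108, 5146, 23908, 111070, 516004, 2397226, 11136916.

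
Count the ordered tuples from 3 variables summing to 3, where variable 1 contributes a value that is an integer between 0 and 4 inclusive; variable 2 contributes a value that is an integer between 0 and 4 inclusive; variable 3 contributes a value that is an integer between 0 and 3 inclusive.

10

The generating function for the choices is (1 + y + y² + y³ + y⁴)·(1 + y + y² + y³ + y⁴)·(1 + y + y² + y³); the count is [y³].
(1 + y + y² + y³ + y⁴) has coefficients 1,1,1,1 for degrees 0…3.
(1 + y + y² + y³ + y⁴) has coefficients 1,1,1,1 for degrees 0…3.
Finally multiplying by (1 + y + y² + y³), the product of all factors after the first has coefficients 1,2,3,4 for degrees 0…3.
[y³] = 1·4 + 1·3 + 1·2 + 1·1 = 10.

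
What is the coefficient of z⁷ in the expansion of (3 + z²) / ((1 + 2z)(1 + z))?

-828

The denominator gives the recurrence a_n = −3a_(n−1) − 2a_(n−2) for n ≥ 3; the numerator fixes a_0 = 3, a_1 = -9, a_2 = 22.
Iterating: 3, -9, 22, -48, 100, -204, 412, -828, so a_7 = -828.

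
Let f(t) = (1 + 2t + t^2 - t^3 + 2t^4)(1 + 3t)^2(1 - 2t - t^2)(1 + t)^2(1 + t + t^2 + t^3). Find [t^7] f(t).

-472

(1 + 2t + t^2 - t^3 + 2t^4) has coefficients 1,2,1,-1,2 for degrees 0…4.
(1 + 3t)^2 has coefficients 1,6,9,0,0,0,0,0 for degrees 0…7.
Multiplying by (1 - 2t - t^2) gives running coefficients 1,4,-4,-24,-9,0,0,0 for degrees 0…7.
Multiplying by (1 + t)^2 gives running coefficients 1,6,5,-28,-61,-42,-9,0 for degrees 0…7.
Finally multiplying by (1 + t + t^2 + t^3), the product of all factors after the first has coefficients 1,7,12,-16,-78,-126,-140,-112 for degrees 0…7.
[t^7] = 1·(-112) + 2·(-140) + 1·(-126) − 1·(-78) + 2·(-16) = -472.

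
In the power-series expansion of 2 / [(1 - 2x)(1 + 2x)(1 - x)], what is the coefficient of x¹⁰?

Partial fractions give a closed form: a_n = (2)·2^n + (2/3)·(-2)^n + (-2/3)·1^n.
At n = 10: a_10 = 2730.

2730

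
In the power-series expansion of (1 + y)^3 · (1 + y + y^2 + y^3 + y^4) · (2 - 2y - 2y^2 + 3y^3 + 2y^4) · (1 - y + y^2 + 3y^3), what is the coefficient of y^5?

(1 + y)^3 has coefficients 1,3,3,1 for degrees 0…3.
(1 + y + y^2 + y^3 + y^4) has coefficients 1,1,1,1,1,0 for degrees 0…5.
Multiplying by (2 - 2y - 2y^2 + 3y^3 + 2y^4) gives running coefficients 2,0,-2,1,3,1 for degrees 0…5.
Finally multiplying by (1 - y + y^2 + 3y^3), the product of all factors after the first has coefficients 2,-2,0,9,0,-7 for degrees 0…5.
[y^5] = 1·(-7) + 3·0 + 3·9 + 1·0 = 20.

20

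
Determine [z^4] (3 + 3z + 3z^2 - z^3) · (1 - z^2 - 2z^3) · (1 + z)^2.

(3 + 3z + 3z^2 - z^3) has coefficients 3,3,3,-1 for degrees 0…3.
(1 - z^2 - 2z^3) has coefficients 1,0,-1,-2,0 for degrees 0…4.
Finally multiplying by (1 + z)^2, the product of all factors after the first has coefficients 1,2,0,-4,-5 for degrees 0…4.
[z^4] = 3·(-5) + 3·(-4) + 3·0 − 1·2 = -29.

-29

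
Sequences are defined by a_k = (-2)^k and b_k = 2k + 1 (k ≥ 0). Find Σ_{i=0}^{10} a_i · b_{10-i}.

235

The convolution is the t^10 coefficient of A(t)B(t).
Σ = 1·21 − 2·19 + 4·17 − 8·15 + 16·13 − 32·11 + 64·9 − 128·7 + 256·5 − 512·3 + 1024·1 = 235.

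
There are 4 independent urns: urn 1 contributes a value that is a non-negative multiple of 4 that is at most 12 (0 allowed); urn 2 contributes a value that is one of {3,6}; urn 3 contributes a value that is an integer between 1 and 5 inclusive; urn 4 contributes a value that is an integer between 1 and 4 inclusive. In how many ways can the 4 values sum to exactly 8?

The generating function for the choices is (1 + t^4 + t^8 + t^12)·(t^3 + t^6)·(t + t^2 + t^3 + t^4 + t^5)·(t + t^2 + t^3 + t^4); the count is [t^8].
(1 + t^4 + t^8 + t^12) has coefficients 1,0,0,0,1,0,0,0,1 for degrees 0…8.
(t^3 + t^6) has coefficients 0,0,0,1,0,0,1,0,0 for degrees 0…8.
Multiplying by (t + t^2 + t^3 + t^4 + t^5) gives running coefficients 0,0,0,0,1,1,1,2,2 for degrees 0…8.
Finally multiplying by (t + t^2 + t^3 + t^4), the product of all factors after the first has coefficients 0,0,0,0,0,1,2,3,5 for degrees 0…8.
[t^8] = 1·5 + 1·0 + 1·0 = 5.

5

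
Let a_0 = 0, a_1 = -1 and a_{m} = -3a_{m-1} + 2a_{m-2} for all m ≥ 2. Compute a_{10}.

The ordinary generating function has denominator 1 + 3q - 2q^2.
Iterating the recurrence: a_0,…,a_{10} = 0, -1, 3, -11, 39, -139, 495, -1763, 6279, -22363, 79647.

79647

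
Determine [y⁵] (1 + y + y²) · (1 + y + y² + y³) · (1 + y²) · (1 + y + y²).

14

(1 + y + y²) has coefficients 1,1,1 for degrees 0…2.
(1 + y + y² + y³) has coefficients 1,1,1,1,0,0 for degrees 0…5.
Multiplying by (1 + y²) gives running coefficients 1,1,2,2,1,1 for degrees 0…5.
Finally multiplying by (1 + y + y²), the product of all factors after the first has coefficients 1,2,4,5,5,4 for degrees 0…5.
[y⁵] = 1·4 + 1·5 + 1·5 = 14.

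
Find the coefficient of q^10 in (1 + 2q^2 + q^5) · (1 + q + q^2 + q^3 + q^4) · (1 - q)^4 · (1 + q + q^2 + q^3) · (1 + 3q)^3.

(1 + 2q^2 + q^5) has coefficients 1,0,2,0,0,1 for degrees 0…5.
(1 + q + q^2 + q^3 + q^4) has coefficients 1,1,1,1,1,0,0,0,0,0,0 for degrees 0…10.
Multiplying by (1 - q)^4 gives running coefficients 1,-3,3,-1,0,-1,3,-3,1,0,0 for degrees 0…10.
Multiplying by (1 + q + q^2 + q^3) gives running coefficients 1,-2,1,0,-1,1,1,-1,0,1,-2 for degrees 0…10.
Finally multiplying by (1 + 3q)^3, the product of all factors after the first has coefficients 1,7,10,-18,-28,19,-17,8,45,1,-20 for degrees 0…10.
[q^10] = 1·(-20) + 2·45 + 1·19 = 89.

89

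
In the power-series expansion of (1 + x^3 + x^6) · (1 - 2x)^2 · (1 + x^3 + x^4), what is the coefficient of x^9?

5

(1 + x^3 + x^6) has coefficients 1,0,0,1,0,0,1 for degrees 0…6.
(1 - 2x)^2 has coefficients 1,-4,4,0,0,0,0,0,0,0 for degrees 0…9.
Finally multiplying by (1 + x^3 + x^4), the product of all factors after the first has coefficients 1,-4,4,1,-3,0,4,0,0,0 for degrees 0…9.
[x^9] = 1·0 + 1·4 + 1·1 = 5.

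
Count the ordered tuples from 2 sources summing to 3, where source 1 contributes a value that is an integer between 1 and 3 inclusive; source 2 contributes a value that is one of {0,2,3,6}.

2

The generating function for the choices is (x + x² + x³)·(1 + x² + x³ + x⁶); the count is [x³].
(x + x² + x³) has coefficients 0,1,1,1 for degrees 0…3.
(1 + x² + x³ + x⁶) has coefficients 1,0,1,1 for degrees 0…3.
[x³] = 1·1 + 1·0 + 1·1 = 2.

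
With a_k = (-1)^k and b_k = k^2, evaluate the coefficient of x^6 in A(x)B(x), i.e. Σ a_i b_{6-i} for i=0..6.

21

Write out a_i and b_{6-i} for i = 0,…,6 and sum the products.
Σ = 1·36 − 1·25 + 1·16 − 1·9 + 1·4 − 1·1 + 1·0 = 21.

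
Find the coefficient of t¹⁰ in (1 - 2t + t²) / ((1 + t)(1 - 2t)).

172

The denominator gives the recurrence a_n = a_(n−1) + 2a_(n−2) for n ≥ 3; the numerator fixes a_0 = 1, a_1 = -1, a_2 = 2.
Iterating: 1, -1, 2, 0, 4, 4, 12, 20, 44, 84, 172, so a_10 = 172.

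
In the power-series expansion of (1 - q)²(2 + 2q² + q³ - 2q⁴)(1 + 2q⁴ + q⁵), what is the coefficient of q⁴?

(1 - q)² has coefficients 1,-2,1 for degrees 0…2.
(2 + 2q² + q³ - 2q⁴) has coefficients 2,0,2,1,-2 for degrees 0…4.
Finally multiplying by (1 + 2q⁴ + q⁵), the product of all factors after the first has coefficients 2,0,2,1,2 for degrees 0…4.
[q⁴] = 1·2 − 2·1 + 1·2 = 2.

2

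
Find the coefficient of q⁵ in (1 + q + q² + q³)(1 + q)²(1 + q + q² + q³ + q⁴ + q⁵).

(1 + q + q² + q³) has coefficients 1,1,1,1 for degrees 0…3.
(1 + q)² has coefficients 1,2,1,0,0,0 for degrees 0…5.
Finally multiplying by (1 + q + q² + q³ + q⁴ + q⁵), the product of all factors after the first has coefficients 1,3,4,4,4,4 for degrees 0…5.
[q⁵] = 1·4 + 1·4 + 1·4 + 1·4 = 16.

16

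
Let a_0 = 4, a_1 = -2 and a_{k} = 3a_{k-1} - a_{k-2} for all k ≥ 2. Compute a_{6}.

-508

The ordinary generating function has denominator 1 - 3x + x^2.
Iterating the recurrence: a_0,…,a_{6} = 4, -2, -10, -28, -74, -194, -508.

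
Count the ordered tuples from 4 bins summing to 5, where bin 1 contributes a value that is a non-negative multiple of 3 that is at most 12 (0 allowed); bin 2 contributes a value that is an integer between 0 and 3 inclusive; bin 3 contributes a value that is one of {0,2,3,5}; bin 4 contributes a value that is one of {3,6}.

The generating function for the choices is (1 + t^3 + t^6 + t^9 + t^12)·(1 + t + t^2 + t^3)·(1 + t^2 + t^3 + t^5)·(t^3 + t^6); the count is [t^5].
(1 + t^3 + t^6 + t^9 + t^12) has coefficients 1,0,0,1,0,0 for degrees 0…5.
(1 + t + t^2 + t^3) has coefficients 1,1,1,1,0,0 for degrees 0…5.
Multiplying by (1 + t^2 + t^3 + t^5) gives running coefficients 1,1,2,3,2,3 for degrees 0…5.
Finally multiplying by (t^3 + t^6), the product of all factors after the first has coefficients 0,0,0,1,1,2 for degrees 0…5.
[t^5] = 1·2 + 1·0 = 2.

2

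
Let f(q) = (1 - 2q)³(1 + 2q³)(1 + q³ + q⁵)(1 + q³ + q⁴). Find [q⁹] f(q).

-19

(1 - 2q)³ has coefficients 1,-6,12,-8 for degrees 0…3.
(1 + 2q³) has coefficients 1,0,0,2,0,0,0,0,0,0 for degrees 0…9.
Multiplying by (1 + q³ + q⁵) gives running coefficients 1,0,0,3,0,1,2,0,2,0 for degrees 0…9.
Finally multiplying by (1 + q³ + q⁴), the product of all factors after the first has coefficients 1,0,0,4,1,1,5,3,3,3 for degrees 0…9.
[q⁹] = 1·3 − 6·3 + 12·3 − 8·5 = -19.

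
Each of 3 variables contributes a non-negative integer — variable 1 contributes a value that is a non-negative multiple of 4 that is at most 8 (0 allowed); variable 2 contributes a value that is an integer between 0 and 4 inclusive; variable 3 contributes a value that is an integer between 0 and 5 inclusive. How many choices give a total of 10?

The generating function for the choices is (1 + x⁴ + x⁸)·(1 + x + x² + x³ + x⁴)·(1 + x + x² + x³ + x⁴ + x⁵); the count is [x¹⁰].
(1 + x⁴ + x⁸) has coefficients 1,0,0,0,1,0,0,0,1 for degrees 0…8.
(1 + x + x² + x³ + x⁴) has coefficients 1,1,1,1,1,0,0,0,0,0,0 for degrees 0…10.
Finally multiplying by (1 + x + x² + x³ + x⁴ + x⁵), the product of all factors after the first has coefficients 1,2,3,4,5,5,4,3,2,1,0 for degrees 0…10.
[x¹⁰] = 1·0 + 1·4 + 1·3 = 7.

7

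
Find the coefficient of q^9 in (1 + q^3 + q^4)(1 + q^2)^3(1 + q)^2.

(1 + q^3 + q^4) has coefficients 1,0,0,1,1 for degrees 0…4.
(1 + q^2)^3 has coefficients 1,0,3,0,3,0,1,0,0,0 for degrees 0…9.
Finally multiplying by (1 + q)^2, the product of all factors after the first has coefficients 1,2,4,6,6,6,4,2,1,0 for degrees 0…9.
[q^9] = 1·0 + 1·4 + 1·6 = 10.

10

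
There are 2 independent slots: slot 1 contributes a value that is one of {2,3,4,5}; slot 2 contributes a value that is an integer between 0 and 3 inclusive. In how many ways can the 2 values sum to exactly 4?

The generating function for the choices is (z² + z³ + z⁴ + z⁵)·(1 + z + z² + z³); the count is [z⁴].
(z² + z³ + z⁴ + z⁵) has coefficients 0,0,1,1,1 for degrees 0…4.
(1 + z + z² + z³) has coefficients 1,1,1,1,0 for degrees 0…4.
[z⁴] = 1·1 + 1·1 + 1·1 = 3.

3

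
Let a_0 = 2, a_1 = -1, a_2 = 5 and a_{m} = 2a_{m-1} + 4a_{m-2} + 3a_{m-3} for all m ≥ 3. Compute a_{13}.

The ordinary generating function has denominator 1 - 2t - 4t^2 - 3t^3.
Iterating the recurrence: a_0,…,a_{13} = 2, -1, 5, 12, 41, 145, 490, 1683, 5761, 19724, 67541, 231261, 791858, 2711383.

2711383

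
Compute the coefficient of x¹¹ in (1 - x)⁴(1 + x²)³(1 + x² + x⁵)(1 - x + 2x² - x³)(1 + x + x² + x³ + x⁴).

-64

(1 - x)⁴ has coefficients 1,-4,6,-4,1 for degrees 0…4.
(1 + x²)³ has coefficients 1,0,3,0,3,0,1,0,0,0,0,0 for degrees 0…11.
Multiplying by (1 + x² + x⁵) gives running coefficients 1,0,4,0,6,1,4,3,1,3,0,1 for degrees 0…11.
Multiplying by (1 - x + 2x² - x³) gives running coefficients 1,-1,6,-5,14,-9,15,-5,5,4,-4,6 for degrees 0…11.
Finally multiplying by (1 + x + x² + x³ + x⁴), the product of all factors after the first has coefficients 1,0,6,1,15,5,21,10,20,10,15,6 for degrees 0…11.
[x¹¹] = 1·6 − 4·15 + 6·10 − 4·20 + 1·10 = -64.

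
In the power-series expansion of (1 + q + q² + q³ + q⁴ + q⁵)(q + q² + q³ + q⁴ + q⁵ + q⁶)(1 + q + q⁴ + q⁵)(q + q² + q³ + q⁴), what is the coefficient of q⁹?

56

(1 + q + q² + q³ + q⁴ + q⁵) has coefficients 1,1,1,1,1,1 for degrees 0…5.
(q + q² + q³ + q⁴ + q⁵ + q⁶) has coefficients 0,1,1,1,1,1,1,0,0,0 for degrees 0…9.
Multiplying by (1 + q + q⁴ + q⁵) gives running coefficients 0,1,2,2,2,3,4,3,2,2 for degrees 0…9.
Finally multiplying by (q + q² + q³ + q⁴), the product of all factors after the first has coefficients 0,0,1,3,5,7,9,11,12,12 for degrees 0…9.
[q⁹] = 1·12 + 1·12 + 1·11 + 1·9 + 1·7 + 1·5 = 56.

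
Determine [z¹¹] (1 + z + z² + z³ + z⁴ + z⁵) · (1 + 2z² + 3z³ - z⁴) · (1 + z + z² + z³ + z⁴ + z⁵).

(1 + z + z² + z³ + z⁴ + z⁵) has coefficients 1,1,1,1,1,1 for degrees 0…5.
(1 + 2z² + 3z³ - z⁴) has coefficients 1,0,2,3,-1,0,0,0,0,0,0,0 for degrees 0…11.
Finally multiplying by (1 + z + z² + z³ + z⁴ + z⁵), the product of all factors after the first has coefficients 1,1,3,6,5,5,4,4,2,-1,0,0 for degrees 0…11.
[z¹¹] = 1·0 + 1·0 + 1·(-1) + 1·2 + 1·4 + 1·4 = 9.

9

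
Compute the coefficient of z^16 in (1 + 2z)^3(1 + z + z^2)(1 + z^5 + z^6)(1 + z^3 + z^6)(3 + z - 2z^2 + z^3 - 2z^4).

(1 + 2z)^3 has coefficients 1,6,12,8 for degrees 0…3.
(1 + z + z^2) has coefficients 1,1,1,0,0,0,0,0,0,0,0,0,0,0,0,0,0 for degrees 0…16.
Multiplying by (1 + z^5 + z^6) gives running coefficients 1,1,1,0,0,1,2,2,1,0,0,0,0,0,0,0,0 for degrees 0…16.
Multiplying by (1 + z^3 + z^6) gives running coefficients 1,1,1,1,1,2,3,3,3,2,2,2,2,2,1,0,0 for degrees 0…16.
Finally multiplying by (3 + z - 2z^2 + z^3 - 2z^4), the product of all factors after the first has coefficients 3,4,2,3,1,4,8,7,6,2,-1,1,0,2,-1,-5,-4 for degrees 0…16.
[z^16] = 1·(-4) + 6·(-5) + 12·(-1) + 8·2 = -30.

-30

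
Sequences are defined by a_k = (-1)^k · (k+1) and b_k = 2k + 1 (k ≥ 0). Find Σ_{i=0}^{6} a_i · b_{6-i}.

This is [x^6] in the product of the two ordinary generating functions.
Σ = 1·13 − 2·11 + 3·9 − 4·7 + 5·5 − 6·3 + 7·1 = 4.

4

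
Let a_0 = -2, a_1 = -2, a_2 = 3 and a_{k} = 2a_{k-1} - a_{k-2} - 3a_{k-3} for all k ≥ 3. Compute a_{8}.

-366

The ordinary generating function has denominator 1 - 2y + y^2 + 3y^3.
Iterating the recurrence: a_0,…,a_{8} = -2, -2, 3, 14, 31, 39, 5, -122, -366.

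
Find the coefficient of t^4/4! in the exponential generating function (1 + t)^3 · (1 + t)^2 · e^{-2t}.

The EGF product rule gives c_4 = Σ_{k_1+k_2+k_3=4} C(4; k_1,k_2,k_3) · ∏ g_i(k_i), where (1+t)^3 gives the falling factorial (3)_k; (1+t)^2 gives the falling factorial (2)_k; e^{-2t} gives (-2)^k.
g_1(k) for k = 0…4: 1, 3, 6, 6, 0.
g_2(k) for k = 0…4: 1, 2, 2, 0, 0.
g_3(k) for k = 0…4: 1, -2, 4, -8, 16.
First combine the last two factors: h(k) = Σ_j C(k,j)·g_2(j)·g_3(k−j) for k = 0…4: 1, 0, -2, 4, 0.
c_4 = Σ_k C(4,k)·g_1(k)·h(4−k) = 4·3·4 + 6·6·(-2) = 48 − 72 = -24.

-24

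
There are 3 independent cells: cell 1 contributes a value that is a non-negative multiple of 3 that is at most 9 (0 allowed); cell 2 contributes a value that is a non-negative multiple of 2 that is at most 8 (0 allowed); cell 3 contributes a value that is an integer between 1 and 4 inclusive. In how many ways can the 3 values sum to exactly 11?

The generating function for the choices is (1 + x^3 + x^6 + x^9)·(1 + x^2 + x^4 + x^6 + x^8)·(x + x^2 + x^3 + x^4); the count is [x^11].
(1 + x^3 + x^6 + x^9) has coefficients 1,0,0,1,0,0,1,0,0,1 for degrees 0…9.
(1 + x^2 + x^4 + x^6 + x^8) has coefficients 1,0,1,0,1,0,1,0,1,0,0,0 for degrees 0…11.
Finally multiplying by (x + x^2 + x^3 + x^4), the product of all factors after the first has coefficients 0,1,1,2,2,2,2,2,2,2,2,1 for degrees 0…11.
[x^11] = 1·1 + 1·2 + 1·2 + 1·1 = 6.

6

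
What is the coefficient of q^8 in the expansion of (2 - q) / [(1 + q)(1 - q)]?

2

The denominator gives the recurrence a_n = a_(n−2) for n ≥ 2; the numerator fixes a_0 = 2, a_1 = -1.
Iterating: 2, -1, 2, -1, 2, -1, 2, -1, 2, so a_8 = 2.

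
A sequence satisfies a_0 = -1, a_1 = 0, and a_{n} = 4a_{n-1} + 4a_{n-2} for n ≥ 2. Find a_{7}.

-8960

The ordinary generating function has denominator 1 - 4y - 4y^2.
Iterating the recurrence: a_0,…,a_{7} = -1, 0, -4, -16, -80, -384, -1856, -8960.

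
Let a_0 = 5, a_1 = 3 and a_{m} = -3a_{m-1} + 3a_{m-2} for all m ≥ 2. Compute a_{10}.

128061

The ordinary generating function has denominator 1 + 3t - 3t^2.
Iterating the recurrence: a_0,…,a_{10} = 5, 3, 6, -9, 45, -162, 621, -2349, 8910, -33777, 128061.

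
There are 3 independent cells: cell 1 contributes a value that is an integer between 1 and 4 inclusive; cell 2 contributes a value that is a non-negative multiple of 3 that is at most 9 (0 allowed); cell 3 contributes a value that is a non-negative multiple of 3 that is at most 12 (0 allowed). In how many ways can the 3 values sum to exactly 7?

The generating function for the choices is (x + x² + x³ + x⁴)·(1 + x³ + x⁶ + x⁹)·(1 + x³ + x⁶ + x⁹ + x¹²); the count is [x⁷].
(x + x² + x³ + x⁴) has coefficients 0,1,1,1,1 for degrees 0…4.
(1 + x³ + x⁶ + x⁹) has coefficients 1,0,0,1,0,0,1,0 for degrees 0…7.
Finally multiplying by (1 + x³ + x⁶ + x⁹ + x¹²), the product of all factors after the first has coefficients 1,0,0,2,0,0,3,0 for degrees 0…7.
[x⁷] = 1·3 + 1·0 + 1·0 + 1·2 = 5.

5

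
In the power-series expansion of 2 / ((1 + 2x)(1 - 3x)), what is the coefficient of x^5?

The denominator gives the recurrence a_n = a_(n−1) + 6a_(n−2) for n ≥ 2; the numerator fixes a_0 = 2, a_1 = 2.
Iterating: 2, 2, 14, 26, 110, 266, so a_5 = 266.

266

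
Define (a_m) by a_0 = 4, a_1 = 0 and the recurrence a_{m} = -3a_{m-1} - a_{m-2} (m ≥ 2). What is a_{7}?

The ordinary generating function has denominator 1 + 3y + y^2.
Iterating the recurrence: a_0,…,a_{7} = 4, 0, -4, 12, -32, 84, -220, 576.

576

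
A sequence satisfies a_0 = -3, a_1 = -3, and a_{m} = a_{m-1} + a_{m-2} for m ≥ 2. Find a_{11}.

The ordinary generating function has denominator 1 - q - q^2.
Iterating the recurrence: a_0,…,a_{11} = -3, -3, -6, -9, -15, -24, -39, -63, -102, -165, -267, -432.

-432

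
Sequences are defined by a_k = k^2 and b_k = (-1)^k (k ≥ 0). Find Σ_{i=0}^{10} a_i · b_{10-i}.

Write out a_i and b_{10-i} for i = 0,…,10 and sum the products.
Σ = 0·1 + 1·(-1) + 4·1 + 9·(-1) + 16·1 + 25·(-1) + 36·1 + 49·(-1) + 64·1 + 81·(-1) + 100·1 = 55.

55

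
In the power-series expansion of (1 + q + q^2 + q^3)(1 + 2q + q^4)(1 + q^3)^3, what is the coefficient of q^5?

(1 + q + q^2 + q^3) has coefficients 1,1,1,1 for degrees 0…3.
(1 + 2q + q^4) has coefficients 1,2,0,0,1,0 for degrees 0…5.
Finally multiplying by (1 + q^3)^3, the product of all factors after the first has coefficients 1,2,0,3,7,0 for degrees 0…5.
[q^5] = 1·0 + 1·7 + 1·3 + 1·0 = 10.

10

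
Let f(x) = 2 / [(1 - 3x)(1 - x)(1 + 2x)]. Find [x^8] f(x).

11946

Partial fractions give a closed form: a_n = (9/5)·3^n + (-1/3)·1^n + (8/15)·(-2)^n.
At n = 8: a_8 = 11946.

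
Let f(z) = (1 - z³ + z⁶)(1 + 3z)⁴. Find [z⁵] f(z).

(1 - z³ + z⁶) has coefficients 1,0,0,-1,0,0 for degrees 0…5.
(1 + 3z)⁴ has coefficients 1,12,54,108,81,0 for degrees 0…5.
[z⁵] = 1·0 − 1·54 = -54.

-54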